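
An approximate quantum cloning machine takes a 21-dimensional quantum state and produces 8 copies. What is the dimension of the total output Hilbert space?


Output space = H^(tensor 8) where dim(H) = 21
dim = 21^8
= 441 (after 2 factors)
= 9261 (after 3 factors)
= 194481 (after 4 factors)
= 4084101 (after 5 factors)
= 85766121 (after 6 factors)
= 1801088541 (after 7 factors)
= 37822859361 (after 8 factors)
= 37822859361

37822859361


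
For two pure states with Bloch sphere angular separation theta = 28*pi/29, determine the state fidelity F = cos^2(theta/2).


For states separated by angle theta on Bloch sphere:
F = cos^2(theta/2)
theta = 28*pi/29 = 3.0333
theta/2 = 1.5166
cos(theta/2) = 0.0541
F = 0.0029

0.0029


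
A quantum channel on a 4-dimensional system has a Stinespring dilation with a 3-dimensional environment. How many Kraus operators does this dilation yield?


Tracing out the environment in an orthonormal basis {|i>_E} gives Kraus operators K_i = <i|_E U |0>_E.
Number of Kraus operators = dim(H_env) = d_env
= 3

3


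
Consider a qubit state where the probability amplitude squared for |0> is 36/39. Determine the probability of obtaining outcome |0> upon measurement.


|alpha|^2 = 36/39 = 0.9231
|beta|^2 = 1 - 36/39 = 3/39 = 0.0769
P(|0>) = |alpha|^2 = 0.9231

0.9231


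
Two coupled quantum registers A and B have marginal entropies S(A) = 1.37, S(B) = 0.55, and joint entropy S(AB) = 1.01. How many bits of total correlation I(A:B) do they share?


I(A:B) = S(A) + S(B) - S(AB)
= 1.37 + 0.55 - 1.01
= 0.9100

0.9100


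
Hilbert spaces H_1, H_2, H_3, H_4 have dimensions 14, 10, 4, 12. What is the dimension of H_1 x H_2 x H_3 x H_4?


dim(H_1 x H_2 x H_3 x H_4) = 14 * 10 * 4 * 12
= 140 * 4 * 12
= 560 * 12
= 6720

6720


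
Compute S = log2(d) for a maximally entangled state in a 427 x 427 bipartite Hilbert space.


For a maximally entangled state in d x d:
S = log2(d) = log2(427)
= 8.7381

8.7381


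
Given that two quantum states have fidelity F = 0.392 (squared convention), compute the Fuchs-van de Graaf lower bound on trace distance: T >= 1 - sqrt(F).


Fuchs-van de Graaf (squared-fidelity convention): 1 - sqrt(F) <= T <= sqrt(1 - F).
Lower bound: T >= 1 - sqrt(F)
sqrt(F) = sqrt(0.392) = 0.6261
T >= 1 - 0.6261
T >= 0.3739

0.3739


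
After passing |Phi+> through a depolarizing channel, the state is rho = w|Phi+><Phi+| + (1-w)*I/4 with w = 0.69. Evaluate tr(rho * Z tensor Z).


|Phi+> = (|00> + |11>)/sqrt(2)
For the pure Bell state, <Z_A Z_B> = +1 (Bell-state Pauli correlator).
The maximally-mixed part I/4 has tr(I/4 * P tensor P) = 0 for any traceless Pauli P.
So <Z_A Z_B>_rho = w * (+1) + (1 - w) * 0
= 0.69 * (+1)
= 0.6900

0.6900


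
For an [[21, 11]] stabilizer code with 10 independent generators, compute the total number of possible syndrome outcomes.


Each stabilizer generator gives a binary (+1 or -1) measurement outcome.
With 10 independent generators:
Total syndromes = 2^10
= 1024

1024


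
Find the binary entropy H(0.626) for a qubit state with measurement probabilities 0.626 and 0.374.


S = -p*log2(p) - (1-p)*log2(1-p)
p = 0.6260, 1-p = 0.3740
= -0.6260 * log2(0.6260) - 0.3740 * log2(0.3740)
= -(-0.4230) - (-0.5307)
= 0.9537

0.9537


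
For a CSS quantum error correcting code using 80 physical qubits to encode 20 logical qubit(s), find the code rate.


Code rate R = k/n
= 20/80
= 0.2500

0.2500


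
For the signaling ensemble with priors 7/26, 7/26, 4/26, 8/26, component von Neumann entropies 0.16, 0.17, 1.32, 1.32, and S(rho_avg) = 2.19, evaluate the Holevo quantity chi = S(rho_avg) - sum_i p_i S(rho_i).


chi = S(rho) - sum_i p_i * S(rho_i)
Weighted entropy = 7/26 * 0.16 + 7/26 * 0.17 + 4/26 * 1.32 + 8/26 * 1.32
= 0.6981
chi = 2.19 - 0.6981
= 1.4919

1.4919


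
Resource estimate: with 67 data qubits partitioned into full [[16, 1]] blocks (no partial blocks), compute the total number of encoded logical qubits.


Each code block uses 16 physical qubits for 1 logical qubit(s).
Number of complete blocks = floor(67 / 16) = 4
Logical qubits = 4 * 1
= 4

4


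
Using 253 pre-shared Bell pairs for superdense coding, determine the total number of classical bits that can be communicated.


Superdense coding allows 2 classical bits per shared entangled pair.
253 pair(s) -> 2 * 253 = 506 classical bits

506


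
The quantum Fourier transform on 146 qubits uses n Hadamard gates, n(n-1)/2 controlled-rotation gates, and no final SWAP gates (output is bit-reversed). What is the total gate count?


Hadamard gates: 146
Controlled rotations: n*(n-1)/2 = 146*145/2 = 10585
SWAP gates: 0 (omitted)
Total = 146 + 10585
= 10731

10731


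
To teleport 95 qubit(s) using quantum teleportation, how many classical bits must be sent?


Quantum teleportation requires 2 classical bits per qubit teleported.
95 qubit(s) -> 2 * 95 = 190 classical bits

190


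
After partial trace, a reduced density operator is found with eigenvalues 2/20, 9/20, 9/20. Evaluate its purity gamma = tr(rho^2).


tr(rho^2) = sum of eigenvalues squared
= (2/20)^2 + (9/20)^2 + (9/20)^2
= (4 + 81 + 81) / 400
= 166/400
= 0.4150

0.4150


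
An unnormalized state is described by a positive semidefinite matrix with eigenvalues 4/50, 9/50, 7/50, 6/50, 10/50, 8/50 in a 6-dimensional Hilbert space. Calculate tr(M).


tr(M) = sum of eigenvalues
= 4/50 + 9/50 + 7/50 + 6/50 + 10/50 + 8/50
= 44/50
= 0.8800

0.8800


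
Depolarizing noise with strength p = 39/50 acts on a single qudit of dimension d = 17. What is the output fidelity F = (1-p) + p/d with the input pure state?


F = (1-p) + p/d
= (1 - 0.7800) + 0.7800/17
= 0.2200 + 0.0459
= 0.2659

0.2659


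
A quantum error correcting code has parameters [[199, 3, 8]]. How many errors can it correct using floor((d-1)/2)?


Code parameters: [[199, 3, 8]], distance d = 8.
Number of correctable errors = floor((d-1)/2)
= floor((8 - 1)/2)
= floor(7/2)
= 3

3


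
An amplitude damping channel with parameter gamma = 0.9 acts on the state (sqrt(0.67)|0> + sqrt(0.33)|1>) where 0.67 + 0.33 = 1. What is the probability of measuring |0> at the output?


For amplitude damping with parameter gamma on state sqrt(a)|0> + sqrt(b)|1>:
alpha^2 = 0.67, beta^2 = 0.33
P(|0>) = alpha^2 + gamma * beta^2
= 0.67 + 0.9 * 0.33
= 0.67 + 0.2970
= 0.9670

0.9670


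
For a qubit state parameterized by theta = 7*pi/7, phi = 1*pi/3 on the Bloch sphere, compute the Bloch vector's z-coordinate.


theta = 3.1416, phi = 1.0472
r_z = cos(theta) = -1.0000

-1.0000


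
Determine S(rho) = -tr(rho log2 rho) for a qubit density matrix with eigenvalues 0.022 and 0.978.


S = -p*log2(p) - (1-p)*log2(1-p)
p = 0.0220, 1-p = 0.9780
= -0.0220 * log2(0.0220) - 0.9780 * log2(0.9780)
= -(-0.1211) - (-0.0314)
= 0.1525

0.1525


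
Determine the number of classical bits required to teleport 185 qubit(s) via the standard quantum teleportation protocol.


Quantum teleportation requires 2 classical bits per qubit teleported.
185 qubit(s) -> 2 * 185 = 370 classical bits

370


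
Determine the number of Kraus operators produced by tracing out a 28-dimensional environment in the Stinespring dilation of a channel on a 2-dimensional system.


Tracing out the environment in an orthonormal basis {|i>_E} gives Kraus operators K_i = <i|_E U |0>_E.
Number of Kraus operators = dim(H_env) = d_env
= 28

28


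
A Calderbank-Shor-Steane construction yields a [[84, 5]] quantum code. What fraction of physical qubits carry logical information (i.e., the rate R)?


Code rate R = k/n
= 5/84
= 0.0595

0.0595


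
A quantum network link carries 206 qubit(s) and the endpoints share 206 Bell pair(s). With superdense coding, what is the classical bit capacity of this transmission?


Superdense coding allows 2 classical bits per shared entangled pair.
206 pair(s) -> 2 * 206 = 412 classical bits

412


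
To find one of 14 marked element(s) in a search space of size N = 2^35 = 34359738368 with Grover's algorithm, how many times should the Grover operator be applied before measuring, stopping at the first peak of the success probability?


After j Grover iterations the success probability is P(j) = sin^2((2j+1)*theta), where sin(theta) = sqrt(k/N).
N = 2^35 = 34359738368, k = 14
sin(theta) = sqrt(k/N) = 2.018548058e-05
theta = arcsin(sqrt(k/N)) = 2.018548059e-05 rad
P(j) reaches its first maximum when (2j+1)*theta is as close as possible to pi/2, i.e. j = round(pi/(4*theta) - 1/2).
pi/(4*theta) - 1/2 = 38908.5644
(For comparison, the common estimate pi/4 * sqrt(N/k) = 38909.0644; the exact maximiser is used here.)
Optimal iterations = 38909

38909


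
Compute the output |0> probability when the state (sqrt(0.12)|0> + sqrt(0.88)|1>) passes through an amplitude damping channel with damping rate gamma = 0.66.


For amplitude damping with parameter gamma on state sqrt(a)|0> + sqrt(b)|1>:
alpha^2 = 0.12, beta^2 = 0.88
P(|0>) = alpha^2 + gamma * beta^2
= 0.12 + 0.66 * 0.88
= 0.12 + 0.5808
= 0.7008

0.7008


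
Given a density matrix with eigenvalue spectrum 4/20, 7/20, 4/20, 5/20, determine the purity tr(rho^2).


tr(rho^2) = sum of eigenvalues squared
= (4/20)^2 + (7/20)^2 + (4/20)^2 + (5/20)^2
= (16 + 49 + 16 + 25) / 400
= 106/400
= 0.2650

0.2650


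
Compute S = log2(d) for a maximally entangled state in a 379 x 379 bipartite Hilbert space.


For a maximally entangled state in d x d:
S = log2(d) = log2(379)
= 8.5661

8.5661


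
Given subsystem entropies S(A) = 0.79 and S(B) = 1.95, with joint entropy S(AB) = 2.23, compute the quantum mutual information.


I(A:B) = S(A) + S(B) - S(AB)
= 0.79 + 1.95 - 2.23
= 0.5100

0.5100


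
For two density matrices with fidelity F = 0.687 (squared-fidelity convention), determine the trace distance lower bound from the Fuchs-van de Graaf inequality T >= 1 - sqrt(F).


Fuchs-van de Graaf (squared-fidelity convention): 1 - sqrt(F) <= T <= sqrt(1 - F).
Lower bound: T >= 1 - sqrt(F)
sqrt(F) = sqrt(0.687) = 0.8289
T >= 1 - 0.8289
T >= 0.1711

0.1711


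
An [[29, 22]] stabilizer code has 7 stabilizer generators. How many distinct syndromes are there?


Each stabilizer generator gives a binary (+1 or -1) measurement outcome.
With 7 independent generators:
Total syndromes = 2^7
= 128

128


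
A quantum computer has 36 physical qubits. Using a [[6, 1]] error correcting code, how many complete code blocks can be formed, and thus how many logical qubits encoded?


Each code block uses 6 physical qubits for 1 logical qubit(s).
Number of complete blocks = floor(36 / 6) = 6
Logical qubits = 6 * 1
= 6

6


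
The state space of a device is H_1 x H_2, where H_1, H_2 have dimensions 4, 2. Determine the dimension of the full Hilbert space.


dim(H_1 x H_2) = 4 * 2
= 8

8


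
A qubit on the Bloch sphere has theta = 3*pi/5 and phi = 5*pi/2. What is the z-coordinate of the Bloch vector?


theta = 1.8850, phi = 7.8540
r_z = cos(theta) = -0.3090

-0.3090


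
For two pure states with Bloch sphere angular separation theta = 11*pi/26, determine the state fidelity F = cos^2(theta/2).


For states separated by angle theta on Bloch sphere:
F = cos^2(theta/2)
theta = 11*pi/26 = 1.3291
theta/2 = 0.6646
cos(theta/2) = 0.7872
F = 0.6197

0.6197


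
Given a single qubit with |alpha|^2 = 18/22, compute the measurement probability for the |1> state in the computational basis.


|alpha|^2 = 18/22 = 0.8182
|beta|^2 = 1 - 18/22 = 4/22 = 0.1818
P(|1>) = |beta|^2 = 0.1818

0.1818


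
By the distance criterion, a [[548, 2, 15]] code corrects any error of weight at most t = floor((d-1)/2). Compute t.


Code parameters: [[548, 2, 15]], distance d = 15.
Number of correctable errors = floor((d-1)/2)
= floor((15 - 1)/2)
= floor(14/2)
= 7

7


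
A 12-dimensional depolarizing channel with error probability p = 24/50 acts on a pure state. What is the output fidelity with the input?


F = (1-p) + p/d
= (1 - 0.4800) + 0.4800/12
= 0.5200 + 0.0400
= 0.5600

0.5600


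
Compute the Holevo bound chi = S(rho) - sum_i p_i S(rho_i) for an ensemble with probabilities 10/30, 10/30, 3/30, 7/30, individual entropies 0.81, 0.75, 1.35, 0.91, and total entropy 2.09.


chi = S(rho) - sum_i p_i * S(rho_i)
Weighted entropy = 10/30 * 0.81 + 10/30 * 0.75 + 3/30 * 1.35 + 7/30 * 0.91
= 0.8673
chi = 2.09 - 0.8673
= 1.2227

1.2227


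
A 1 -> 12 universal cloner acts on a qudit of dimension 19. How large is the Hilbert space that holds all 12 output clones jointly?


Output space = H^(tensor 12) where dim(H) = 19
dim = 19^12
= 361 (after 2 factors)
= 6859 (after 3 factors)
= 130321 (after 4 factors)
= 2476099 (after 5 factors)
= 47045881 (after 6 factors)
= 893871739 (after 7 factors)
= 16983563041 (after 8 factors)
= 322687697779 (after 9 factors)
= 6131066257801 (after 10 factors)
= 116490258898219 (after 11 factors)
= 2213314919066161 (after 12 factors)
= 2213314919066161

2213314919066161


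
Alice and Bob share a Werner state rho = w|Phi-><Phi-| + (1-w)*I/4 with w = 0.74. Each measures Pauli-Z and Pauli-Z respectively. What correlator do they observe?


|Phi-> = (|00> - |11>)/sqrt(2)
For the pure Bell state, <Z_A Z_B> = +1 (Bell-state Pauli correlator).
The maximally-mixed part I/4 has tr(I/4 * P tensor P) = 0 for any traceless Pauli P.
So <Z_A Z_B>_rho = w * (+1) + (1 - w) * 0
= 0.74 * (+1)
= 0.7400

0.7400


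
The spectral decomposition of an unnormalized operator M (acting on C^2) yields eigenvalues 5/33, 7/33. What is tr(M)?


tr(M) = sum of eigenvalues
= 5/33 + 7/33
= 12/33
= 0.3636

0.3636


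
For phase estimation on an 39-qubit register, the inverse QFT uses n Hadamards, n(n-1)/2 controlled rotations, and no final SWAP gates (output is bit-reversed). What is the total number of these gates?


Hadamard gates: 39
Controlled rotations: n*(n-1)/2 = 39*38/2 = 741
SWAP gates: 0 (omitted)
Total = 39 + 741
= 780

780


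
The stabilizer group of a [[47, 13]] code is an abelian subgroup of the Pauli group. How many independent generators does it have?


For an [[n,k]] stabilizer code:
Number of stabilizer generators = n - k
= 47 - 13
= 34

34


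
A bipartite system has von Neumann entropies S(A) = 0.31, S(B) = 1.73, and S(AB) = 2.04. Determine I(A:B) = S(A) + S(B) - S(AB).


I(A:B) = S(A) + S(B) - S(AB)
= 0.31 + 1.73 - 2.04
= 0.0000

0.0000


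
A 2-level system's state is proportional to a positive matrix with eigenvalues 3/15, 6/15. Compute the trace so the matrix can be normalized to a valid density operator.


tr(M) = sum of eigenvalues
= 3/15 + 6/15
= 9/15
= 0.6000

0.6000


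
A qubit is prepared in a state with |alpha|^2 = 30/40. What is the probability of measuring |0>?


|alpha|^2 = 30/40 = 0.7500
|beta|^2 = 1 - 30/40 = 10/40 = 0.2500
P(|0>) = |alpha|^2 = 0.7500

0.7500


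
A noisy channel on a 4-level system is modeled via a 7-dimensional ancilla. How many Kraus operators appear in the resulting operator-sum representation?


Tracing out the environment in an orthonormal basis {|i>_E} gives Kraus operators K_i = <i|_E U |0>_E.
Number of Kraus operators = dim(H_env) = d_env
= 7

7


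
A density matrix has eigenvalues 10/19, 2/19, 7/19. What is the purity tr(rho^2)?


tr(rho^2) = sum of eigenvalues squared
= (10/19)^2 + (2/19)^2 + (7/19)^2
= (100 + 4 + 49) / 361
= 153/361
= 0.4238

0.4238


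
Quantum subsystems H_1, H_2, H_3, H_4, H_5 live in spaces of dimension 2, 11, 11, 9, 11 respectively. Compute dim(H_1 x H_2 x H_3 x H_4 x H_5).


dim(H_1 x H_2 x H_3 x H_4 x H_5) = 2 * 11 * 11 * 9 * 11
= 22 * 11 * 9 * 11
= 242 * 9 * 11
= 2178 * 11
= 23958

23958


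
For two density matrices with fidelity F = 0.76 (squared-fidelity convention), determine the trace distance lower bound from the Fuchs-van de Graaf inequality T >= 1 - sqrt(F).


Fuchs-van de Graaf (squared-fidelity convention): 1 - sqrt(F) <= T <= sqrt(1 - F).
Lower bound: T >= 1 - sqrt(F)
sqrt(F) = sqrt(0.76) = 0.8718
T >= 1 - 0.8718
T >= 0.1282

0.1282


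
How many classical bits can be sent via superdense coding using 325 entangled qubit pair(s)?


Superdense coding allows 2 classical bits per shared entangled pair.
325 pair(s) -> 2 * 325 = 650 classical bits

650


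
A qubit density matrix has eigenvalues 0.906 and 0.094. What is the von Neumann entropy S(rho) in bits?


S = -p*log2(p) - (1-p)*log2(1-p)
p = 0.9060, 1-p = 0.0940
= -0.9060 * log2(0.9060) - 0.0940 * log2(0.0940)
= -(-0.1290) - (-0.3207)
= 0.4497

0.4497


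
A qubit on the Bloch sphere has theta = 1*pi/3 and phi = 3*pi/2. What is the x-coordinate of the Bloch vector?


theta = 1.0472, phi = 4.7124
r_x = sin(theta)*cos(phi) = 0.8660 * 0.0000
r_x = 0.0000

0.0000


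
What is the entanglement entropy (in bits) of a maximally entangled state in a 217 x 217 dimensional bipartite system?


For a maximally entangled state in d x d:
S = log2(d) = log2(217)
= 7.7616

7.7616


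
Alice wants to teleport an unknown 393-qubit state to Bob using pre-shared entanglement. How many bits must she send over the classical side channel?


Quantum teleportation requires 2 classical bits per qubit teleported.
393 qubit(s) -> 2 * 393 = 786 classical bits

786


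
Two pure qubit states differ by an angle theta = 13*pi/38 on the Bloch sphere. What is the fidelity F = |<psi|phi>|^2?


For states separated by angle theta on Bloch sphere:
F = cos^2(theta/2)
theta = 13*pi/38 = 1.0748
theta/2 = 0.5374
cos(theta/2) = 0.8591
F = 0.7380

0.7380


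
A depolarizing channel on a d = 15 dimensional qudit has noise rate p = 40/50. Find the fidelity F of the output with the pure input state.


F = (1-p) + p/d
= (1 - 0.8000) + 0.8000/15
= 0.2000 + 0.0533
= 0.2533

0.2533


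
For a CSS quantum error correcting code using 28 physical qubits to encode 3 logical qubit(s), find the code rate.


Code rate R = k/n
= 3/28
= 0.1071

0.1071


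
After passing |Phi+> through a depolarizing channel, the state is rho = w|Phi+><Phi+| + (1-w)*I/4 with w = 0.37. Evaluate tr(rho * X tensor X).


|Phi+> = (|00> + |11>)/sqrt(2)
For the pure Bell state, <X_A X_B> = +1 (Bell-state Pauli correlator).
The maximally-mixed part I/4 has tr(I/4 * P tensor P) = 0 for any traceless Pauli P.
So <X_A X_B>_rho = w * (+1) + (1 - w) * 0
= 0.37 * (+1)
= 0.3700

0.3700


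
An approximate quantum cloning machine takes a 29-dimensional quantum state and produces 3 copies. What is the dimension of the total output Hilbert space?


Output space = H^(tensor 3) where dim(H) = 29
dim = 29^3
= 841 (after 2 factors)
= 24389 (after 3 factors)
= 24389

24389


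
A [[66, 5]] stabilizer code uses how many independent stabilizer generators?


For an [[n,k]] stabilizer code:
Number of stabilizer generators = n - k
= 66 - 5
= 61

61


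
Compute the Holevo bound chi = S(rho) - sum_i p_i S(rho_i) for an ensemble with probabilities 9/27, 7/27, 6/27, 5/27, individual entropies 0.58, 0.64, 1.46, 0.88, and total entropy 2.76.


chi = S(rho) - sum_i p_i * S(rho_i)
Weighted entropy = 9/27 * 0.58 + 7/27 * 0.64 + 6/27 * 1.46 + 5/27 * 0.88
= 0.8467
chi = 2.76 - 0.8467
= 1.9133

1.9133


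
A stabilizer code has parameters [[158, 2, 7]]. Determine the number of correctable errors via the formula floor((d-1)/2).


Code parameters: [[158, 2, 7]], distance d = 7.
Number of correctable errors = floor((d-1)/2)
= floor((7 - 1)/2)
= floor(6/2)
= 3

3


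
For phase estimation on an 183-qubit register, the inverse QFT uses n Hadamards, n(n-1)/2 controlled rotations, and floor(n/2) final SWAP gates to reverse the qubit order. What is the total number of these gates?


Hadamard gates: 183
Controlled rotations: n*(n-1)/2 = 183*182/2 = 16653
SWAP gates: floor(n/2) = floor(183/2) = 91
Total = 183 + 16653 + 91
= 16927

16927


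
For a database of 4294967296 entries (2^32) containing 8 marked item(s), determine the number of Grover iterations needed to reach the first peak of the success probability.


After j Grover iterations the success probability is P(j) = sin^2((2j+1)*theta), where sin(theta) = sqrt(k/N).
N = 2^32 = 4294967296, k = 8
sin(theta) = sqrt(k/N) = 4.315837288e-05
theta = arcsin(sqrt(k/N)) = 4.315837289e-05 rad
P(j) reaches its first maximum when (2j+1)*theta is as close as possible to pi/2, i.e. j = round(pi/(4*theta) - 1/2).
pi/(4*theta) - 1/2 = 18197.5485
(For comparison, the common estimate pi/4 * sqrt(N/k) = 18198.0485; the exact maximiser is used here.)
Optimal iterations = 18198

18198


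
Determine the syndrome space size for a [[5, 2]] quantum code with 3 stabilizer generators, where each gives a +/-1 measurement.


Each stabilizer generator gives a binary (+1 or -1) measurement outcome.
With 3 independent generators:
Total syndromes = 2^3
= 8

8


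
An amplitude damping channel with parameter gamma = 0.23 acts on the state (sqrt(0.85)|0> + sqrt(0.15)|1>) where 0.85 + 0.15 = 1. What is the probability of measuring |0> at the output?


For amplitude damping with parameter gamma on state sqrt(a)|0> + sqrt(b)|1>:
alpha^2 = 0.85, beta^2 = 0.15
P(|0>) = alpha^2 + gamma * beta^2
= 0.85 + 0.23 * 0.15
= 0.85 + 0.0345
= 0.8845

0.8845


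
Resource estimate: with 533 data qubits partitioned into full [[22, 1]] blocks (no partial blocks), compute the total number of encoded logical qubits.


Each code block uses 22 physical qubits for 1 logical qubit(s).
Number of complete blocks = floor(533 / 22) = 24
Logical qubits = 24 * 1
= 24

24


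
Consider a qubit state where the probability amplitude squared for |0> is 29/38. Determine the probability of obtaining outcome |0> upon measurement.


|alpha|^2 = 29/38 = 0.7632
|beta|^2 = 1 - 29/38 = 9/38 = 0.2368
P(|0>) = |alpha|^2 = 0.7632

0.7632


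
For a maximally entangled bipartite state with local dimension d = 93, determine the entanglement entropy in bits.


For a maximally entangled state in d x d:
S = log2(d) = log2(93)
= 6.5392

6.5392


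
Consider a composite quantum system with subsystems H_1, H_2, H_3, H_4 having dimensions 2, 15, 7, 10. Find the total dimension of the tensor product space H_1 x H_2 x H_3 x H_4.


dim(H_1 x H_2 x H_3 x H_4) = 2 * 15 * 7 * 10
= 30 * 7 * 10
= 210 * 10
= 2100

2100


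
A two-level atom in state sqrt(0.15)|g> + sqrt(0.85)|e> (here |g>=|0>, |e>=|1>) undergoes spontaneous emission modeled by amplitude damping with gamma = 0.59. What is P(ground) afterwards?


For amplitude damping with parameter gamma on state sqrt(a)|0> + sqrt(b)|1>:
alpha^2 = 0.15, beta^2 = 0.85
P(|0>) = alpha^2 + gamma * beta^2
= 0.15 + 0.59 * 0.85
= 0.15 + 0.5015
= 0.6515

0.6515


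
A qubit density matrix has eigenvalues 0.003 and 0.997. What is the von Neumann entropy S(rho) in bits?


S = -p*log2(p) - (1-p)*log2(1-p)
p = 0.0030, 1-p = 0.9970
= -0.0030 * log2(0.0030) - 0.9970 * log2(0.9970)
= -(-0.0251) - (-0.0043)
= 0.0295

0.0295


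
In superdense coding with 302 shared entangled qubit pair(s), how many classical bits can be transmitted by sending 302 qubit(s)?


Superdense coding allows 2 classical bits per shared entangled pair.
302 pair(s) -> 2 * 302 = 604 classical bits

604


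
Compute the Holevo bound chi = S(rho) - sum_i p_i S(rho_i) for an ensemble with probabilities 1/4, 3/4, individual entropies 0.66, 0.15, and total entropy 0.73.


chi = S(rho) - sum_i p_i * S(rho_i)
Weighted entropy = 1/4 * 0.66 + 3/4 * 0.15
= 0.2775
chi = 0.73 - 0.2775
= 0.4525

0.4525


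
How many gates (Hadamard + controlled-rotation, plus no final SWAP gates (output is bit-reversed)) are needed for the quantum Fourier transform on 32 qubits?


Hadamard gates: 32
Controlled rotations: n*(n-1)/2 = 32*31/2 = 496
SWAP gates: 0 (omitted)
Total = 32 + 496
= 528

528


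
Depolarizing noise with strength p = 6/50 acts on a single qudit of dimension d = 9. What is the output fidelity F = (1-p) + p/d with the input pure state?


F = (1-p) + p/d
= (1 - 0.1200) + 0.1200/9
= 0.8800 + 0.0133
= 0.8933

0.8933


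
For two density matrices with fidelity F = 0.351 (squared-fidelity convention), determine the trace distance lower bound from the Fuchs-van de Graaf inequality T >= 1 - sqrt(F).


Fuchs-van de Graaf (squared-fidelity convention): 1 - sqrt(F) <= T <= sqrt(1 - F).
Lower bound: T >= 1 - sqrt(F)
sqrt(F) = sqrt(0.351) = 0.5925
T >= 1 - 0.5925
T >= 0.4075

0.4075


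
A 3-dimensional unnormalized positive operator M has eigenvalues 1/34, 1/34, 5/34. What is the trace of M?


tr(M) = sum of eigenvalues
= 1/34 + 1/34 + 5/34
= 7/34
= 0.2059

0.2059


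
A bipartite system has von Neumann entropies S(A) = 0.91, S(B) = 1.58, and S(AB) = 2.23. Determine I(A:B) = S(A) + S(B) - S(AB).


I(A:B) = S(A) + S(B) - S(AB)
= 0.91 + 1.58 - 2.23
= 0.2600

0.2600


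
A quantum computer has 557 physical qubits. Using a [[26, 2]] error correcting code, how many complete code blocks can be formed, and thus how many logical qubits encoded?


Each code block uses 26 physical qubits for 2 logical qubit(s).
Number of complete blocks = floor(557 / 26) = 21
Logical qubits = 21 * 2
= 42

42


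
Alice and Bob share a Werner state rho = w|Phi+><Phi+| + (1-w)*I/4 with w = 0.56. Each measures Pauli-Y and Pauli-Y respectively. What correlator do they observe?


|Phi+> = (|00> + |11>)/sqrt(2)
For the pure Bell state, <Y_A Y_B> = -1 (Bell-state Pauli correlator).
The maximally-mixed part I/4 has tr(I/4 * P tensor P) = 0 for any traceless Pauli P.
So <Y_A Y_B>_rho = w * (-1) + (1 - w) * 0
= 0.56 * (-1)
= -0.5600

-0.5600


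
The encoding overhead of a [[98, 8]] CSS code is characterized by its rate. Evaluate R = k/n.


Code rate R = k/n
= 8/98
= 0.0816

0.0816


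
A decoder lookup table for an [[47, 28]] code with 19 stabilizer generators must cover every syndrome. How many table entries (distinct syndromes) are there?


Each stabilizer generator gives a binary (+1 or -1) measurement outcome.
With 19 independent generators:
Total syndromes = 2^19
= 524288

524288


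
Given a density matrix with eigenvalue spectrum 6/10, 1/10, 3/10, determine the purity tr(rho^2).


tr(rho^2) = sum of eigenvalues squared
= (6/10)^2 + (1/10)^2 + (3/10)^2
= (36 + 1 + 9) / 100
= 46/100
= 0.4600

0.4600


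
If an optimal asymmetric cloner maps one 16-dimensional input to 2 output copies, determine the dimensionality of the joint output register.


Output space = H^(tensor 2) where dim(H) = 16
dim = 16^2
= 256

256


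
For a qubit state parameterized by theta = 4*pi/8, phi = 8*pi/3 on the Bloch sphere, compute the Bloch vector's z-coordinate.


theta = 1.5708, phi = 8.3776
r_z = cos(theta) = 0.0000

0.0000


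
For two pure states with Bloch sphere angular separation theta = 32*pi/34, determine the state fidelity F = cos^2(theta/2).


For states separated by angle theta on Bloch sphere:
F = cos^2(theta/2)
theta = 32*pi/34 = 2.9568
theta/2 = 1.4784
cos(theta/2) = 0.0923
F = 0.0085

0.0085


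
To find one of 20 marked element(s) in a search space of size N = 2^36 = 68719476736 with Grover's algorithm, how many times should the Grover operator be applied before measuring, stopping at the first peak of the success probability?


After j Grover iterations the success probability is P(j) = sin^2((2j+1)*theta), where sin(theta) = sqrt(k/N).
N = 2^36 = 68719476736, k = 20
sin(theta) = sqrt(k/N) = 1.70598448e-05
theta = arcsin(sqrt(k/N)) = 1.70598448e-05 rad
P(j) reaches its first maximum when (2j+1)*theta is as close as possible to pi/2, i.e. j = round(pi/(4*theta) - 1/2).
pi/(4*theta) - 1/2 = 46037.3258
(For comparison, the common estimate pi/4 * sqrt(N/k) = 46037.8258; the exact maximiser is used here.)
Optimal iterations = 46037

46037


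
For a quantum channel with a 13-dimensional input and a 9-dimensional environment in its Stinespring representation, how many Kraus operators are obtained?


Tracing out the environment in an orthonormal basis {|i>_E} gives Kraus operators K_i = <i|_E U |0>_E.
Number of Kraus operators = dim(H_env) = d_env
= 9

9


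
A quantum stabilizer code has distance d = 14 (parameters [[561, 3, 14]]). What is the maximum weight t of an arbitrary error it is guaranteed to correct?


Code parameters: [[561, 3, 14]], distance d = 14.
Number of correctable errors = floor((d-1)/2)
= floor((14 - 1)/2)
= floor(13/2)
= 6

6


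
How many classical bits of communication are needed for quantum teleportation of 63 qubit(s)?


Quantum teleportation requires 2 classical bits per qubit teleported.
63 qubit(s) -> 2 * 63 = 126 classical bits

126


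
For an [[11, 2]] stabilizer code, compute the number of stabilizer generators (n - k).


For an [[n,k]] stabilizer code:
Number of stabilizer generators = n - k
= 11 - 2
= 9

9


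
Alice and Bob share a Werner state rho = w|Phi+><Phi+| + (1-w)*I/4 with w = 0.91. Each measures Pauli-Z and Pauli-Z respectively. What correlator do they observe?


|Phi+> = (|00> + |11>)/sqrt(2)
For the pure Bell state, <Z_A Z_B> = +1 (Bell-state Pauli correlator).
The maximally-mixed part I/4 has tr(I/4 * P tensor P) = 0 for any traceless Pauli P.
So <Z_A Z_B>_rho = w * (+1) + (1 - w) * 0
= 0.91 * (+1)
= 0.9100

0.9100


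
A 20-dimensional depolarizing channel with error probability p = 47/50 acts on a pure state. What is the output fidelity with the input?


F = (1-p) + p/d
= (1 - 0.9400) + 0.9400/20
= 0.0600 + 0.0470
= 0.1070

0.1070


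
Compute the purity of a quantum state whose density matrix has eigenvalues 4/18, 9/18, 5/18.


tr(rho^2) = sum of eigenvalues squared
= (4/18)^2 + (9/18)^2 + (5/18)^2
= (16 + 81 + 25) / 324
= 122/324
= 0.3765

0.3765


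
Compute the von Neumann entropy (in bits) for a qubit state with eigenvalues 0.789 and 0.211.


S = -p*log2(p) - (1-p)*log2(1-p)
p = 0.7890, 1-p = 0.2110
= -0.7890 * log2(0.7890) - 0.2110 * log2(0.2110)
= -(-0.2698) - (-0.4736)
= 0.7434

0.7434


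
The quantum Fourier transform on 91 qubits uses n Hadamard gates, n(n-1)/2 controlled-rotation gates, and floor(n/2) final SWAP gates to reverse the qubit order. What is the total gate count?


Hadamard gates: 91
Controlled rotations: n*(n-1)/2 = 91*90/2 = 4095
SWAP gates: floor(n/2) = floor(91/2) = 45
Total = 91 + 4095 + 45
= 4231

4231


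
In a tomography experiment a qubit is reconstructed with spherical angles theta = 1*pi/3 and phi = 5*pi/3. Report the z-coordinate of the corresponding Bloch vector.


theta = 1.0472, phi = 5.2360
r_z = cos(theta) = 0.5000

0.5000


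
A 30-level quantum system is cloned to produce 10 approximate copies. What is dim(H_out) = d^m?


Output space = H^(tensor 10) where dim(H) = 30
dim = 30^10
= 900 (after 2 factors)
= 27000 (after 3 factors)
= 810000 (after 4 factors)
= 24300000 (after 5 factors)
= 729000000 (after 6 factors)
= 21870000000 (after 7 factors)
= 656100000000 (after 8 factors)
= 19683000000000 (after 9 factors)
= 590490000000000 (after 10 factors)
= 590490000000000

590490000000000


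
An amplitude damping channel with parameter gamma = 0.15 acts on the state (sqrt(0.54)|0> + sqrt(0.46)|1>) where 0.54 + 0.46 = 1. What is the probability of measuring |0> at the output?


For amplitude damping with parameter gamma on state sqrt(a)|0> + sqrt(b)|1>:
alpha^2 = 0.54, beta^2 = 0.46
P(|0>) = alpha^2 + gamma * beta^2
= 0.54 + 0.15 * 0.46
= 0.54 + 0.0690
= 0.6090

0.6090


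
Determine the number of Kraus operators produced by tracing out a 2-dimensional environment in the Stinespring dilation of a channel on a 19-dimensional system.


Tracing out the environment in an orthonormal basis {|i>_E} gives Kraus operators K_i = <i|_E U |0>_E.
Number of Kraus operators = dim(H_env) = d_env
= 2

2


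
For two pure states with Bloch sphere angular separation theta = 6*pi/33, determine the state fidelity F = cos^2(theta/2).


For states separated by angle theta on Bloch sphere:
F = cos^2(theta/2)
theta = 6*pi/33 = 0.5712
theta/2 = 0.2856
cos(theta/2) = 0.9595
F = 0.9206

0.9206


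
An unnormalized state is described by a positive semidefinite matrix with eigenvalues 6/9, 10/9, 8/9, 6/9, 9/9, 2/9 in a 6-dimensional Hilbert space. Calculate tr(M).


tr(M) = sum of eigenvalues
= 6/9 + 10/9 + 8/9 + 6/9 + 9/9 + 2/9
= 41/9
= 4.5556

4.5556


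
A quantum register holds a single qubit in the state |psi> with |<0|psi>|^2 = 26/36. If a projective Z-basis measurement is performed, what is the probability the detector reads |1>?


|alpha|^2 = 26/36 = 0.7222
|beta|^2 = 1 - 26/36 = 10/36 = 0.2778
P(|1>) = |beta|^2 = 0.2778

0.2778


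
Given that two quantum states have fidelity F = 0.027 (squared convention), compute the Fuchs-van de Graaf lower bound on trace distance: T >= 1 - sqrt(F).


Fuchs-van de Graaf (squared-fidelity convention): 1 - sqrt(F) <= T <= sqrt(1 - F).
Lower bound: T >= 1 - sqrt(F)
sqrt(F) = sqrt(0.027) = 0.1643
T >= 1 - 0.1643
T >= 0.8357

0.8357


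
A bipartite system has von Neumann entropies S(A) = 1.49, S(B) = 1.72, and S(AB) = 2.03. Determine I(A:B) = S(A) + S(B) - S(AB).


I(A:B) = S(A) + S(B) - S(AB)
= 1.49 + 1.72 - 2.03
= 1.1800

1.1800


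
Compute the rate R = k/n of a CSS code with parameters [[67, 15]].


Code rate R = k/n
= 15/67
= 0.2239

0.2239


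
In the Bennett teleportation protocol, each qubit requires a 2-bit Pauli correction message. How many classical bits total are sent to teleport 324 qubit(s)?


Quantum teleportation requires 2 classical bits per qubit teleported.
324 qubit(s) -> 2 * 324 = 648 classical bits

648


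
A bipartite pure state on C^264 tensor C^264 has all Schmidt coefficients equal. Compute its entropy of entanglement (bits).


For a maximally entangled state in d x d:
S = log2(d) = log2(264)
= 8.0444

8.0444


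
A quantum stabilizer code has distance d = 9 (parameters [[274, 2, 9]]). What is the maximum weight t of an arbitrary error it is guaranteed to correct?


Code parameters: [[274, 2, 9]], distance d = 9.
Number of correctable errors = floor((d-1)/2)
= floor((9 - 1)/2)
= floor(8/2)
= 4

4


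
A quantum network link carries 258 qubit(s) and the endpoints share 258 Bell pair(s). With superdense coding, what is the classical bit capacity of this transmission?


Superdense coding allows 2 classical bits per shared entangled pair.
258 pair(s) -> 2 * 258 = 516 classical bits

516


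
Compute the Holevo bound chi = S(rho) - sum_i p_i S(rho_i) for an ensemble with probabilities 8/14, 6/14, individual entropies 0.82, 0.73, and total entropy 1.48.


chi = S(rho) - sum_i p_i * S(rho_i)
Weighted entropy = 8/14 * 0.82 + 6/14 * 0.73
= 0.7814
chi = 1.48 - 0.7814
= 0.6986

0.6986


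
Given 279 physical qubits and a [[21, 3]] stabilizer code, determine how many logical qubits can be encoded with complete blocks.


Each code block uses 21 physical qubits for 3 logical qubit(s).
Number of complete blocks = floor(279 / 21) = 13
Logical qubits = 13 * 3
= 39

39


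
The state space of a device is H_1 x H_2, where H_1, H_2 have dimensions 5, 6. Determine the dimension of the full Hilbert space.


dim(H_1 x H_2) = 5 * 6
= 30

30


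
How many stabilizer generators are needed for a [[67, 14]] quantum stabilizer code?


For an [[n,k]] stabilizer code:
Number of stabilizer generators = n - k
= 67 - 14
= 53

53


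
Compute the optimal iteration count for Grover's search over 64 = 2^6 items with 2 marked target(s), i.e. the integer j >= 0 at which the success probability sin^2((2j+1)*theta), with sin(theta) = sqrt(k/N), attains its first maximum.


After j Grover iterations the success probability is P(j) = sin^2((2j+1)*theta), where sin(theta) = sqrt(k/N).
N = 2^6 = 64, k = 2
sin(theta) = sqrt(k/N) = 0.1767766953
theta = arcsin(sqrt(k/N)) = 0.1777106008 rad
P(j) reaches its first maximum when (2j+1)*theta is as close as possible to pi/2, i.e. j = round(pi/(4*theta) - 1/2).
pi/(4*theta) - 1/2 = 3.9195
(For comparison, the common estimate pi/4 * sqrt(N/k) = 4.4429; the exact maximiser is used here.)
Optimal iterations = 4

4


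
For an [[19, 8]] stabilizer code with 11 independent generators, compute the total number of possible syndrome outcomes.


Each stabilizer generator gives a binary (+1 or -1) measurement outcome.
With 11 independent generators:
Total syndromes = 2^11
= 2048

2048


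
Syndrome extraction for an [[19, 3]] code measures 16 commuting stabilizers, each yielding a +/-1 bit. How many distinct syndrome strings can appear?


Each stabilizer generator gives a binary (+1 or -1) measurement outcome.
With 16 independent generators:
Total syndromes = 2^16
= 65536

65536


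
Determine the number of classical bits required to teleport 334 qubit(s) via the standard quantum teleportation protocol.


Quantum teleportation requires 2 classical bits per qubit teleported.
334 qubit(s) -> 2 * 334 = 668 classical bits

668


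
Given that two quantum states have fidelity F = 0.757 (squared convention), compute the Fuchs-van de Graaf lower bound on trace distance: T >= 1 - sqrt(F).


Fuchs-van de Graaf (squared-fidelity convention): 1 - sqrt(F) <= T <= sqrt(1 - F).
Lower bound: T >= 1 - sqrt(F)
sqrt(F) = sqrt(0.757) = 0.8701
T >= 1 - 0.8701
T >= 0.1299

0.1299


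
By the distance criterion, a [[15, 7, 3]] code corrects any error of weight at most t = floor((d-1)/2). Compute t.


Code parameters: [[15, 7, 3]], distance d = 3.
Number of correctable errors = floor((d-1)/2)
= floor((3 - 1)/2)
= floor(2/2)
= 1

1


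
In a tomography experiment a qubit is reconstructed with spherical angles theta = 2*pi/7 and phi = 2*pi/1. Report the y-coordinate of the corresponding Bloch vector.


theta = 0.8976, phi = 6.2832
r_y = sin(theta)*sin(phi) = 0.7818 * 0.0000
r_y = 0.0000

0.0000


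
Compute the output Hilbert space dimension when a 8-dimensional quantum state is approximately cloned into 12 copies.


Output space = H^(tensor 12) where dim(H) = 8
dim = 8^12
= 64 (after 2 factors)
= 512 (after 3 factors)
= 4096 (after 4 factors)
= 32768 (after 5 factors)
= 262144 (after 6 factors)
= 2097152 (after 7 factors)
= 16777216 (after 8 factors)
= 134217728 (after 9 factors)
= 1073741824 (after 10 factors)
= 8589934592 (after 11 factors)
= 68719476736 (after 12 factors)
= 68719476736

68719476736


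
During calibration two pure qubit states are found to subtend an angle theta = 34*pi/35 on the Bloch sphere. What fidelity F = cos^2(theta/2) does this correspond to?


For states separated by angle theta on Bloch sphere:
F = cos^2(theta/2)
theta = 34*pi/35 = 3.0518
theta/2 = 1.5259
cos(theta/2) = 0.0449
F = 0.0020

0.0020


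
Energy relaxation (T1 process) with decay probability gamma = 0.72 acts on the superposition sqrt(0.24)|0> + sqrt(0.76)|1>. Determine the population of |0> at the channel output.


For amplitude damping with parameter gamma on state sqrt(a)|0> + sqrt(b)|1>:
alpha^2 = 0.24, beta^2 = 0.76
P(|0>) = alpha^2 + gamma * beta^2
= 0.24 + 0.72 * 0.76
= 0.24 + 0.5472
= 0.7872

0.7872


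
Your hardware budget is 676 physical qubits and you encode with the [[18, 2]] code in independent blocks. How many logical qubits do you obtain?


Each code block uses 18 physical qubits for 2 logical qubit(s).
Number of complete blocks = floor(676 / 18) = 37
Logical qubits = 37 * 2
= 74

74


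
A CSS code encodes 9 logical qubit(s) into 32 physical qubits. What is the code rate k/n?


Code rate R = k/n
= 9/32
= 0.2812

0.2812


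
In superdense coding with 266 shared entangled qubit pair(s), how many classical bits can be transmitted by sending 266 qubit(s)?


Superdense coding allows 2 classical bits per shared entangled pair.
266 pair(s) -> 2 * 266 = 532 classical bits

532


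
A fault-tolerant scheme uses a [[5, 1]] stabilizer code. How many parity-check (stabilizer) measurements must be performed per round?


For an [[n,k]] stabilizer code:
Number of stabilizer generators = n - k
= 5 - 1
= 4

4


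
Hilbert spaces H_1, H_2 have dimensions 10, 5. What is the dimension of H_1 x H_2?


dim(H_1 x H_2) = 10 * 5
= 50

50
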